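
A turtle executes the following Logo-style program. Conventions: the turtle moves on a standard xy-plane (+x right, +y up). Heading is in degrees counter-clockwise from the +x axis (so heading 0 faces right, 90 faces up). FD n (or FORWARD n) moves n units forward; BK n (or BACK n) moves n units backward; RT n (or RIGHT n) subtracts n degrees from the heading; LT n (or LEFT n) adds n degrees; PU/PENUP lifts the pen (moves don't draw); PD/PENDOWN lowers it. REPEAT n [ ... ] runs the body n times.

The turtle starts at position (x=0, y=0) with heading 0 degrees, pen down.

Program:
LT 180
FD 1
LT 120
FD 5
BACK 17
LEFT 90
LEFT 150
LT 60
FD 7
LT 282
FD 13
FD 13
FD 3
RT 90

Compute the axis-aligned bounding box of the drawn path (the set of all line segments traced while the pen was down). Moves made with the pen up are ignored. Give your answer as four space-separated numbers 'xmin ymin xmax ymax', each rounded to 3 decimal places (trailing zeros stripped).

Answer: -38.081 -4.33 1.5 13.292

Derivation:
Executing turtle program step by step:
Start: pos=(0,0), heading=0, pen down
LT 180: heading 0 -> 180
FD 1: (0,0) -> (-1,0) [heading=180, draw]
LT 120: heading 180 -> 300
FD 5: (-1,0) -> (1.5,-4.33) [heading=300, draw]
BK 17: (1.5,-4.33) -> (-7,10.392) [heading=300, draw]
LT 90: heading 300 -> 30
LT 150: heading 30 -> 180
LT 60: heading 180 -> 240
FD 7: (-7,10.392) -> (-10.5,4.33) [heading=240, draw]
LT 282: heading 240 -> 162
FD 13: (-10.5,4.33) -> (-22.864,8.347) [heading=162, draw]
FD 13: (-22.864,8.347) -> (-35.227,12.365) [heading=162, draw]
FD 3: (-35.227,12.365) -> (-38.081,13.292) [heading=162, draw]
RT 90: heading 162 -> 72
Final: pos=(-38.081,13.292), heading=72, 7 segment(s) drawn

Segment endpoints: x in {-38.081, -35.227, -22.864, -10.5, -7, -1, 0, 1.5}, y in {-4.33, 0, 0, 4.33, 8.347, 10.392, 12.365, 13.292}
xmin=-38.081, ymin=-4.33, xmax=1.5, ymax=13.292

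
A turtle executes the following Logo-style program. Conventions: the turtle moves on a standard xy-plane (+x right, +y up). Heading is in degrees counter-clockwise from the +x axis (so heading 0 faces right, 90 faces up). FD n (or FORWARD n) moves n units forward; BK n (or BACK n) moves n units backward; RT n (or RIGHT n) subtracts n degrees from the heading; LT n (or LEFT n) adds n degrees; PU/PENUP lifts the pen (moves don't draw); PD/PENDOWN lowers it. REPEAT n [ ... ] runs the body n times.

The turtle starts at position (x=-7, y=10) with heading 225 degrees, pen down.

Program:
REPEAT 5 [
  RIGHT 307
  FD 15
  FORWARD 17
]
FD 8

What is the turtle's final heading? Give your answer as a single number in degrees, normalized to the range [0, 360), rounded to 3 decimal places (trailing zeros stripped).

Executing turtle program step by step:
Start: pos=(-7,10), heading=225, pen down
REPEAT 5 [
  -- iteration 1/5 --
  RT 307: heading 225 -> 278
  FD 15: (-7,10) -> (-4.912,-4.854) [heading=278, draw]
  FD 17: (-4.912,-4.854) -> (-2.546,-21.689) [heading=278, draw]
  -- iteration 2/5 --
  RT 307: heading 278 -> 331
  FD 15: (-2.546,-21.689) -> (10.573,-28.961) [heading=331, draw]
  FD 17: (10.573,-28.961) -> (25.441,-37.202) [heading=331, draw]
  -- iteration 3/5 --
  RT 307: heading 331 -> 24
  FD 15: (25.441,-37.202) -> (39.145,-31.101) [heading=24, draw]
  FD 17: (39.145,-31.101) -> (54.675,-24.187) [heading=24, draw]
  -- iteration 4/5 --
  RT 307: heading 24 -> 77
  FD 15: (54.675,-24.187) -> (58.049,-9.571) [heading=77, draw]
  FD 17: (58.049,-9.571) -> (61.873,6.993) [heading=77, draw]
  -- iteration 5/5 --
  RT 307: heading 77 -> 130
  FD 15: (61.873,6.993) -> (52.231,18.484) [heading=130, draw]
  FD 17: (52.231,18.484) -> (41.304,31.506) [heading=130, draw]
]
FD 8: (41.304,31.506) -> (36.162,37.635) [heading=130, draw]
Final: pos=(36.162,37.635), heading=130, 11 segment(s) drawn

Answer: 130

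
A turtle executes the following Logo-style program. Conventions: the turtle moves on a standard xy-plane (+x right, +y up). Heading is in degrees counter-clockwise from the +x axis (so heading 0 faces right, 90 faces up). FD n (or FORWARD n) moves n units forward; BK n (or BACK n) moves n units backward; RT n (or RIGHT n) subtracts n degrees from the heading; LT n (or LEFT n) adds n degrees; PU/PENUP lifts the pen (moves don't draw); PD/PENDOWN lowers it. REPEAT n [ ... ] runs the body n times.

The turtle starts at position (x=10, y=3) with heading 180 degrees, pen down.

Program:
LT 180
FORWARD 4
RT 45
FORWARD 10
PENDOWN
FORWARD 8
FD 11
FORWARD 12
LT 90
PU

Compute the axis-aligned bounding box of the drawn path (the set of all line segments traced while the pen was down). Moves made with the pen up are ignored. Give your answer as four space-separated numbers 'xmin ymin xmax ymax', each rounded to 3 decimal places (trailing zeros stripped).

Executing turtle program step by step:
Start: pos=(10,3), heading=180, pen down
LT 180: heading 180 -> 0
FD 4: (10,3) -> (14,3) [heading=0, draw]
RT 45: heading 0 -> 315
FD 10: (14,3) -> (21.071,-4.071) [heading=315, draw]
PD: pen down
FD 8: (21.071,-4.071) -> (26.728,-9.728) [heading=315, draw]
FD 11: (26.728,-9.728) -> (34.506,-17.506) [heading=315, draw]
FD 12: (34.506,-17.506) -> (42.991,-25.991) [heading=315, draw]
LT 90: heading 315 -> 45
PU: pen up
Final: pos=(42.991,-25.991), heading=45, 5 segment(s) drawn

Segment endpoints: x in {10, 14, 21.071, 26.728, 34.506, 42.991}, y in {-25.991, -17.506, -9.728, -4.071, 3, 3}
xmin=10, ymin=-25.991, xmax=42.991, ymax=3

Answer: 10 -25.991 42.991 3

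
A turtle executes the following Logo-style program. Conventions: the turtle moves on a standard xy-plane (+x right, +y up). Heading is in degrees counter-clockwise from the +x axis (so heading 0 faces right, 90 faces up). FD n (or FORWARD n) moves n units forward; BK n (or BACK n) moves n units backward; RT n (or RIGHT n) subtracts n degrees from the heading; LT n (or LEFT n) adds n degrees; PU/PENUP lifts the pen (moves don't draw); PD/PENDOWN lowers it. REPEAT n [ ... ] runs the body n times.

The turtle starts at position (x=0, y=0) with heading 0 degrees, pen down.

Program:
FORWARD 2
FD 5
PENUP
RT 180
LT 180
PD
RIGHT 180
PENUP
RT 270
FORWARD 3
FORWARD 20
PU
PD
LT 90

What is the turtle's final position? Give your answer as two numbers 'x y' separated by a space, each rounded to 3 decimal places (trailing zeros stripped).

Answer: 7 -23

Derivation:
Executing turtle program step by step:
Start: pos=(0,0), heading=0, pen down
FD 2: (0,0) -> (2,0) [heading=0, draw]
FD 5: (2,0) -> (7,0) [heading=0, draw]
PU: pen up
RT 180: heading 0 -> 180
LT 180: heading 180 -> 0
PD: pen down
RT 180: heading 0 -> 180
PU: pen up
RT 270: heading 180 -> 270
FD 3: (7,0) -> (7,-3) [heading=270, move]
FD 20: (7,-3) -> (7,-23) [heading=270, move]
PU: pen up
PD: pen down
LT 90: heading 270 -> 0
Final: pos=(7,-23), heading=0, 2 segment(s) drawn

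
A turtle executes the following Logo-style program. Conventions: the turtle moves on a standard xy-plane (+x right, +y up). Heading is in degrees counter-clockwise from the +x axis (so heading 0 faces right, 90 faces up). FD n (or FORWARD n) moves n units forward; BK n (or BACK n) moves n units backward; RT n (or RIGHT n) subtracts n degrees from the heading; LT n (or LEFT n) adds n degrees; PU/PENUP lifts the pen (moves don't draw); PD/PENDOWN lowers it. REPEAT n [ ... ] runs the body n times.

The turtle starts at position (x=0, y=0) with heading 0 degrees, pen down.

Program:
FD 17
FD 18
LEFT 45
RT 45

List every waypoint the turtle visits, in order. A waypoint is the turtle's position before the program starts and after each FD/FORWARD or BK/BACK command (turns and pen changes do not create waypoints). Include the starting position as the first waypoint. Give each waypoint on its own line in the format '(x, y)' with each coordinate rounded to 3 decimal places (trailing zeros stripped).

Executing turtle program step by step:
Start: pos=(0,0), heading=0, pen down
FD 17: (0,0) -> (17,0) [heading=0, draw]
FD 18: (17,0) -> (35,0) [heading=0, draw]
LT 45: heading 0 -> 45
RT 45: heading 45 -> 0
Final: pos=(35,0), heading=0, 2 segment(s) drawn
Waypoints (3 total):
(0, 0)
(17, 0)
(35, 0)

Answer: (0, 0)
(17, 0)
(35, 0)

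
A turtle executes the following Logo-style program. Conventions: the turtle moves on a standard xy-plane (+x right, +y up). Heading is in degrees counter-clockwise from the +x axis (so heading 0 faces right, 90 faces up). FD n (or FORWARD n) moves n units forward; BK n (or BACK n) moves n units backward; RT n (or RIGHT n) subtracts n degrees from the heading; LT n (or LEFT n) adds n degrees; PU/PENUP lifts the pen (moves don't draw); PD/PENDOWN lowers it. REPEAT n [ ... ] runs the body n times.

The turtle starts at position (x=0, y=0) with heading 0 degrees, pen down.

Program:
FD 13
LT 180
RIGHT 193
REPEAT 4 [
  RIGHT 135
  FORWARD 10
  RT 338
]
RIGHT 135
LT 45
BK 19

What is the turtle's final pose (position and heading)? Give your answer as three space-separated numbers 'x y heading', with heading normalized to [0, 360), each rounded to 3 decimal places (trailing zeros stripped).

Answer: 24.993 -10.745 165

Derivation:
Executing turtle program step by step:
Start: pos=(0,0), heading=0, pen down
FD 13: (0,0) -> (13,0) [heading=0, draw]
LT 180: heading 0 -> 180
RT 193: heading 180 -> 347
REPEAT 4 [
  -- iteration 1/4 --
  RT 135: heading 347 -> 212
  FD 10: (13,0) -> (4.52,-5.299) [heading=212, draw]
  RT 338: heading 212 -> 234
  -- iteration 2/4 --
  RT 135: heading 234 -> 99
  FD 10: (4.52,-5.299) -> (2.955,4.578) [heading=99, draw]
  RT 338: heading 99 -> 121
  -- iteration 3/4 --
  RT 135: heading 121 -> 346
  FD 10: (2.955,4.578) -> (12.658,2.158) [heading=346, draw]
  RT 338: heading 346 -> 8
  -- iteration 4/4 --
  RT 135: heading 8 -> 233
  FD 10: (12.658,2.158) -> (6.64,-5.828) [heading=233, draw]
  RT 338: heading 233 -> 255
]
RT 135: heading 255 -> 120
LT 45: heading 120 -> 165
BK 19: (6.64,-5.828) -> (24.993,-10.745) [heading=165, draw]
Final: pos=(24.993,-10.745), heading=165, 6 segment(s) drawn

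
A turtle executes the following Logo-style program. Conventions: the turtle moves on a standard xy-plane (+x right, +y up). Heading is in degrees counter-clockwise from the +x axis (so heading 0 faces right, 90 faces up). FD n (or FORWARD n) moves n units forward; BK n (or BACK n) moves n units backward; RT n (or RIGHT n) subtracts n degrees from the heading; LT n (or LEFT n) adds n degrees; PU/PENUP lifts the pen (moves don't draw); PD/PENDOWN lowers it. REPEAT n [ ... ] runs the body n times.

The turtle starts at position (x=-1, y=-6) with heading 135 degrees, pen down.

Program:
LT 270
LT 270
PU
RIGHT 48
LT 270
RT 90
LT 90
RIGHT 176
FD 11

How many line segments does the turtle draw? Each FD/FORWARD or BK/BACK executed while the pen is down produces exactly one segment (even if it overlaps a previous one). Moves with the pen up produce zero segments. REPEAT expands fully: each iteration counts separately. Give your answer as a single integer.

Executing turtle program step by step:
Start: pos=(-1,-6), heading=135, pen down
LT 270: heading 135 -> 45
LT 270: heading 45 -> 315
PU: pen up
RT 48: heading 315 -> 267
LT 270: heading 267 -> 177
RT 90: heading 177 -> 87
LT 90: heading 87 -> 177
RT 176: heading 177 -> 1
FD 11: (-1,-6) -> (9.998,-5.808) [heading=1, move]
Final: pos=(9.998,-5.808), heading=1, 0 segment(s) drawn
Segments drawn: 0

Answer: 0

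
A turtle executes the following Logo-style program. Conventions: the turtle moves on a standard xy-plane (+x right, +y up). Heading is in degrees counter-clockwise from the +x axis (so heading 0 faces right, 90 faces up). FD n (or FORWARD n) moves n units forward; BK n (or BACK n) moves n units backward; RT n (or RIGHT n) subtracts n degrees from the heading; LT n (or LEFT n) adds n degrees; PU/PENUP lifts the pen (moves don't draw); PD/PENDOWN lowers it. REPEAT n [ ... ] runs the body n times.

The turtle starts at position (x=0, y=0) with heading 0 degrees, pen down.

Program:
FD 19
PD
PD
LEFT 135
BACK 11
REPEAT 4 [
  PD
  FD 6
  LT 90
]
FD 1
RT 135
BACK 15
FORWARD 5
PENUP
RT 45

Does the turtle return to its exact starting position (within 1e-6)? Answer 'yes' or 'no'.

Executing turtle program step by step:
Start: pos=(0,0), heading=0, pen down
FD 19: (0,0) -> (19,0) [heading=0, draw]
PD: pen down
PD: pen down
LT 135: heading 0 -> 135
BK 11: (19,0) -> (26.778,-7.778) [heading=135, draw]
REPEAT 4 [
  -- iteration 1/4 --
  PD: pen down
  FD 6: (26.778,-7.778) -> (22.536,-3.536) [heading=135, draw]
  LT 90: heading 135 -> 225
  -- iteration 2/4 --
  PD: pen down
  FD 6: (22.536,-3.536) -> (18.293,-7.778) [heading=225, draw]
  LT 90: heading 225 -> 315
  -- iteration 3/4 --
  PD: pen down
  FD 6: (18.293,-7.778) -> (22.536,-12.021) [heading=315, draw]
  LT 90: heading 315 -> 45
  -- iteration 4/4 --
  PD: pen down
  FD 6: (22.536,-12.021) -> (26.778,-7.778) [heading=45, draw]
  LT 90: heading 45 -> 135
]
FD 1: (26.778,-7.778) -> (26.071,-7.071) [heading=135, draw]
RT 135: heading 135 -> 0
BK 15: (26.071,-7.071) -> (11.071,-7.071) [heading=0, draw]
FD 5: (11.071,-7.071) -> (16.071,-7.071) [heading=0, draw]
PU: pen up
RT 45: heading 0 -> 315
Final: pos=(16.071,-7.071), heading=315, 9 segment(s) drawn

Start position: (0, 0)
Final position: (16.071, -7.071)
Distance = 17.558; >= 1e-6 -> NOT closed

Answer: no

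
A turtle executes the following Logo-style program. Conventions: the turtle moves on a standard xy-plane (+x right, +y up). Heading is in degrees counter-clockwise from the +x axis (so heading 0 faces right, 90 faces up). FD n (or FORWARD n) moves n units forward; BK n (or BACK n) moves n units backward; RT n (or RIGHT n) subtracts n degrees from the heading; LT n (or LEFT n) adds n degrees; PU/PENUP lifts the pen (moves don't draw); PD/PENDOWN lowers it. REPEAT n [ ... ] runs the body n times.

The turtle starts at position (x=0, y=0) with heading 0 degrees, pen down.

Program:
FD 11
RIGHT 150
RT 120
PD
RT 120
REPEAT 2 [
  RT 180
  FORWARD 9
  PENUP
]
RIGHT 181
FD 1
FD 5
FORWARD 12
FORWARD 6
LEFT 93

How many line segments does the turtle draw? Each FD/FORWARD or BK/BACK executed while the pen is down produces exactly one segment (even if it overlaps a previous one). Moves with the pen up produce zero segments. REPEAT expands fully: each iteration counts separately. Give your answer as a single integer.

Executing turtle program step by step:
Start: pos=(0,0), heading=0, pen down
FD 11: (0,0) -> (11,0) [heading=0, draw]
RT 150: heading 0 -> 210
RT 120: heading 210 -> 90
PD: pen down
RT 120: heading 90 -> 330
REPEAT 2 [
  -- iteration 1/2 --
  RT 180: heading 330 -> 150
  FD 9: (11,0) -> (3.206,4.5) [heading=150, draw]
  PU: pen up
  -- iteration 2/2 --
  RT 180: heading 150 -> 330
  FD 9: (3.206,4.5) -> (11,0) [heading=330, move]
  PU: pen up
]
RT 181: heading 330 -> 149
FD 1: (11,0) -> (10.143,0.515) [heading=149, move]
FD 5: (10.143,0.515) -> (5.857,3.09) [heading=149, move]
FD 12: (5.857,3.09) -> (-4.429,9.271) [heading=149, move]
FD 6: (-4.429,9.271) -> (-9.572,12.361) [heading=149, move]
LT 93: heading 149 -> 242
Final: pos=(-9.572,12.361), heading=242, 2 segment(s) drawn
Segments drawn: 2

Answer: 2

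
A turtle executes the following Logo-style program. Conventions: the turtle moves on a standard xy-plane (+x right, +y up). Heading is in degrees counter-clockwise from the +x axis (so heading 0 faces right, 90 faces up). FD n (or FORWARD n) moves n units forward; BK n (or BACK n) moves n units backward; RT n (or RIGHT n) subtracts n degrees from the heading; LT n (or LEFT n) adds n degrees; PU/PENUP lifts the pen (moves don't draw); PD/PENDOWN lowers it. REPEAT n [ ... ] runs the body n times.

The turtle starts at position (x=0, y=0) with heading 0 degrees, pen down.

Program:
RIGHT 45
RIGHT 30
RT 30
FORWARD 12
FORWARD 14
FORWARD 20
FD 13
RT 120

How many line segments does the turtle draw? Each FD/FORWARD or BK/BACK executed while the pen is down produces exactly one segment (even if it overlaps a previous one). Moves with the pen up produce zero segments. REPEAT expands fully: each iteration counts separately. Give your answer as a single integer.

Answer: 4

Derivation:
Executing turtle program step by step:
Start: pos=(0,0), heading=0, pen down
RT 45: heading 0 -> 315
RT 30: heading 315 -> 285
RT 30: heading 285 -> 255
FD 12: (0,0) -> (-3.106,-11.591) [heading=255, draw]
FD 14: (-3.106,-11.591) -> (-6.729,-25.114) [heading=255, draw]
FD 20: (-6.729,-25.114) -> (-11.906,-44.433) [heading=255, draw]
FD 13: (-11.906,-44.433) -> (-15.27,-56.99) [heading=255, draw]
RT 120: heading 255 -> 135
Final: pos=(-15.27,-56.99), heading=135, 4 segment(s) drawn
Segments drawn: 4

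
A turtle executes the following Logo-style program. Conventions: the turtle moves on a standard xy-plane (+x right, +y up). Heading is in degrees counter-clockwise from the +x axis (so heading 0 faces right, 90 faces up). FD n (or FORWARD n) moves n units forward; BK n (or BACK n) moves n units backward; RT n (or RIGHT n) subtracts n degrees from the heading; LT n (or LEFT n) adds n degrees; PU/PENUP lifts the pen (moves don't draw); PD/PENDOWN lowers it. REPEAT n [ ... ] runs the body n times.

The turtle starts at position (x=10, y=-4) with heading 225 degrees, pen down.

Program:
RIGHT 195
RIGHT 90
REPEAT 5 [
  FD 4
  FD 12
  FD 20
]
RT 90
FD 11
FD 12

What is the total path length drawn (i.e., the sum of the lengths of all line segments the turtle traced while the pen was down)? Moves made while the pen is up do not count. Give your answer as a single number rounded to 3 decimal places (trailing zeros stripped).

Executing turtle program step by step:
Start: pos=(10,-4), heading=225, pen down
RT 195: heading 225 -> 30
RT 90: heading 30 -> 300
REPEAT 5 [
  -- iteration 1/5 --
  FD 4: (10,-4) -> (12,-7.464) [heading=300, draw]
  FD 12: (12,-7.464) -> (18,-17.856) [heading=300, draw]
  FD 20: (18,-17.856) -> (28,-35.177) [heading=300, draw]
  -- iteration 2/5 --
  FD 4: (28,-35.177) -> (30,-38.641) [heading=300, draw]
  FD 12: (30,-38.641) -> (36,-49.033) [heading=300, draw]
  FD 20: (36,-49.033) -> (46,-66.354) [heading=300, draw]
  -- iteration 3/5 --
  FD 4: (46,-66.354) -> (48,-69.818) [heading=300, draw]
  FD 12: (48,-69.818) -> (54,-80.21) [heading=300, draw]
  FD 20: (54,-80.21) -> (64,-97.531) [heading=300, draw]
  -- iteration 4/5 --
  FD 4: (64,-97.531) -> (66,-100.995) [heading=300, draw]
  FD 12: (66,-100.995) -> (72,-111.387) [heading=300, draw]
  FD 20: (72,-111.387) -> (82,-128.708) [heading=300, draw]
  -- iteration 5/5 --
  FD 4: (82,-128.708) -> (84,-132.172) [heading=300, draw]
  FD 12: (84,-132.172) -> (90,-142.564) [heading=300, draw]
  FD 20: (90,-142.564) -> (100,-159.885) [heading=300, draw]
]
RT 90: heading 300 -> 210
FD 11: (100,-159.885) -> (90.474,-165.385) [heading=210, draw]
FD 12: (90.474,-165.385) -> (80.081,-171.385) [heading=210, draw]
Final: pos=(80.081,-171.385), heading=210, 17 segment(s) drawn

Segment lengths:
  seg 1: (10,-4) -> (12,-7.464), length = 4
  seg 2: (12,-7.464) -> (18,-17.856), length = 12
  seg 3: (18,-17.856) -> (28,-35.177), length = 20
  seg 4: (28,-35.177) -> (30,-38.641), length = 4
  seg 5: (30,-38.641) -> (36,-49.033), length = 12
  seg 6: (36,-49.033) -> (46,-66.354), length = 20
  seg 7: (46,-66.354) -> (48,-69.818), length = 4
  seg 8: (48,-69.818) -> (54,-80.21), length = 12
  seg 9: (54,-80.21) -> (64,-97.531), length = 20
  seg 10: (64,-97.531) -> (66,-100.995), length = 4
  seg 11: (66,-100.995) -> (72,-111.387), length = 12
  seg 12: (72,-111.387) -> (82,-128.708), length = 20
  seg 13: (82,-128.708) -> (84,-132.172), length = 4
  seg 14: (84,-132.172) -> (90,-142.564), length = 12
  seg 15: (90,-142.564) -> (100,-159.885), length = 20
  seg 16: (100,-159.885) -> (90.474,-165.385), length = 11
  seg 17: (90.474,-165.385) -> (80.081,-171.385), length = 12
Total = 203

Answer: 203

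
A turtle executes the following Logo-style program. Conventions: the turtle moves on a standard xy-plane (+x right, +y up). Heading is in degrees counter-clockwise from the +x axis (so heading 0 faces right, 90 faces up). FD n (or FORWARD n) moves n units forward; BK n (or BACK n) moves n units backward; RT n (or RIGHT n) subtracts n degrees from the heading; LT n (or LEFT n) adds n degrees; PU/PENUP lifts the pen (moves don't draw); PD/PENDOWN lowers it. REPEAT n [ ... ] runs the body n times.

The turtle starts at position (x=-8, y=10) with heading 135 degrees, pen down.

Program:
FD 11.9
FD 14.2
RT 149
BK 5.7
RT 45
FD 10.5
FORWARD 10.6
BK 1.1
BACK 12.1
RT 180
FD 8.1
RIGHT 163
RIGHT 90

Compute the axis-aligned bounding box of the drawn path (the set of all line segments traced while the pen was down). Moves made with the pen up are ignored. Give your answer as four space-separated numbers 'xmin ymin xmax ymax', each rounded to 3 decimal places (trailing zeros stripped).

Answer: -32.089 10 -8 30.006

Derivation:
Executing turtle program step by step:
Start: pos=(-8,10), heading=135, pen down
FD 11.9: (-8,10) -> (-16.415,18.415) [heading=135, draw]
FD 14.2: (-16.415,18.415) -> (-26.455,28.455) [heading=135, draw]
RT 149: heading 135 -> 346
BK 5.7: (-26.455,28.455) -> (-31.986,29.834) [heading=346, draw]
RT 45: heading 346 -> 301
FD 10.5: (-31.986,29.834) -> (-26.578,20.834) [heading=301, draw]
FD 10.6: (-26.578,20.834) -> (-21.119,11.748) [heading=301, draw]
BK 1.1: (-21.119,11.748) -> (-21.685,12.691) [heading=301, draw]
BK 12.1: (-21.685,12.691) -> (-27.917,23.063) [heading=301, draw]
RT 180: heading 301 -> 121
FD 8.1: (-27.917,23.063) -> (-32.089,30.006) [heading=121, draw]
RT 163: heading 121 -> 318
RT 90: heading 318 -> 228
Final: pos=(-32.089,30.006), heading=228, 8 segment(s) drawn

Segment endpoints: x in {-32.089, -31.986, -27.917, -26.578, -26.455, -21.685, -21.119, -16.415, -8}, y in {10, 11.748, 12.691, 18.415, 20.834, 23.063, 28.455, 29.834, 30.006}
xmin=-32.089, ymin=10, xmax=-8, ymax=30.006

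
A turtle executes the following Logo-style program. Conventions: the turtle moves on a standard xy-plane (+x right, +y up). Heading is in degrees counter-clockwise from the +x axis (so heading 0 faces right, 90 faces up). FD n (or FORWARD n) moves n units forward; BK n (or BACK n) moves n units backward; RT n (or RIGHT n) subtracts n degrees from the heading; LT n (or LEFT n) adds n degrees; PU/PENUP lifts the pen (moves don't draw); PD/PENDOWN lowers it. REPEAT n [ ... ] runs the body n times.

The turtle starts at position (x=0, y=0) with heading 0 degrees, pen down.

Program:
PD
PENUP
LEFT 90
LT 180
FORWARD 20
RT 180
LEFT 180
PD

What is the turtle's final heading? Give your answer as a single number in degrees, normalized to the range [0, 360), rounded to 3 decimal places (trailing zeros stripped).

Executing turtle program step by step:
Start: pos=(0,0), heading=0, pen down
PD: pen down
PU: pen up
LT 90: heading 0 -> 90
LT 180: heading 90 -> 270
FD 20: (0,0) -> (0,-20) [heading=270, move]
RT 180: heading 270 -> 90
LT 180: heading 90 -> 270
PD: pen down
Final: pos=(0,-20), heading=270, 0 segment(s) drawn

Answer: 270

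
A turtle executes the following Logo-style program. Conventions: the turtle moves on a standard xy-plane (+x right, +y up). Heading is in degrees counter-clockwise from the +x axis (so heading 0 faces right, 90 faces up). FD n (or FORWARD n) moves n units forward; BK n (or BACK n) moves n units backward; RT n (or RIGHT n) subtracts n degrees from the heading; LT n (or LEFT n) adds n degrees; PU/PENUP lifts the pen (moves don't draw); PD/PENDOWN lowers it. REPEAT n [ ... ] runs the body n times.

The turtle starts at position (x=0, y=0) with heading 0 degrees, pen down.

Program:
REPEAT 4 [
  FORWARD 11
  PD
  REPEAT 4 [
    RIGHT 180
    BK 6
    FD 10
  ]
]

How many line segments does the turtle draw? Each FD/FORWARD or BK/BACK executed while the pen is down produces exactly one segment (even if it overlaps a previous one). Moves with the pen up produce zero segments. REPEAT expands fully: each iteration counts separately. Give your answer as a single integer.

Answer: 36

Derivation:
Executing turtle program step by step:
Start: pos=(0,0), heading=0, pen down
REPEAT 4 [
  -- iteration 1/4 --
  FD 11: (0,0) -> (11,0) [heading=0, draw]
  PD: pen down
  REPEAT 4 [
    -- iteration 1/4 --
    RT 180: heading 0 -> 180
    BK 6: (11,0) -> (17,0) [heading=180, draw]
    FD 10: (17,0) -> (7,0) [heading=180, draw]
    -- iteration 2/4 --
    RT 180: heading 180 -> 0
    BK 6: (7,0) -> (1,0) [heading=0, draw]
    FD 10: (1,0) -> (11,0) [heading=0, draw]
    -- iteration 3/4 --
    RT 180: heading 0 -> 180
    BK 6: (11,0) -> (17,0) [heading=180, draw]
    FD 10: (17,0) -> (7,0) [heading=180, draw]
    -- iteration 4/4 --
    RT 180: heading 180 -> 0
    BK 6: (7,0) -> (1,0) [heading=0, draw]
    FD 10: (1,0) -> (11,0) [heading=0, draw]
  ]
  -- iteration 2/4 --
  FD 11: (11,0) -> (22,0) [heading=0, draw]
  PD: pen down
  REPEAT 4 [
    -- iteration 1/4 --
    RT 180: heading 0 -> 180
    BK 6: (22,0) -> (28,0) [heading=180, draw]
    FD 10: (28,0) -> (18,0) [heading=180, draw]
    -- iteration 2/4 --
    RT 180: heading 180 -> 0
    BK 6: (18,0) -> (12,0) [heading=0, draw]
    FD 10: (12,0) -> (22,0) [heading=0, draw]
    -- iteration 3/4 --
    RT 180: heading 0 -> 180
    BK 6: (22,0) -> (28,0) [heading=180, draw]
    FD 10: (28,0) -> (18,0) [heading=180, draw]
    -- iteration 4/4 --
    RT 180: heading 180 -> 0
    BK 6: (18,0) -> (12,0) [heading=0, draw]
    FD 10: (12,0) -> (22,0) [heading=0, draw]
  ]
  -- iteration 3/4 --
  FD 11: (22,0) -> (33,0) [heading=0, draw]
  PD: pen down
  REPEAT 4 [
    -- iteration 1/4 --
    RT 180: heading 0 -> 180
    BK 6: (33,0) -> (39,0) [heading=180, draw]
    FD 10: (39,0) -> (29,0) [heading=180, draw]
    -- iteration 2/4 --
    RT 180: heading 180 -> 0
    BK 6: (29,0) -> (23,0) [heading=0, draw]
    FD 10: (23,0) -> (33,0) [heading=0, draw]
    -- iteration 3/4 --
    RT 180: heading 0 -> 180
    BK 6: (33,0) -> (39,0) [heading=180, draw]
    FD 10: (39,0) -> (29,0) [heading=180, draw]
    -- iteration 4/4 --
    RT 180: heading 180 -> 0
    BK 6: (29,0) -> (23,0) [heading=0, draw]
    FD 10: (23,0) -> (33,0) [heading=0, draw]
  ]
  -- iteration 4/4 --
  FD 11: (33,0) -> (44,0) [heading=0, draw]
  PD: pen down
  REPEAT 4 [
    -- iteration 1/4 --
    RT 180: heading 0 -> 180
    BK 6: (44,0) -> (50,0) [heading=180, draw]
    FD 10: (50,0) -> (40,0) [heading=180, draw]
    -- iteration 2/4 --
    RT 180: heading 180 -> 0
    BK 6: (40,0) -> (34,0) [heading=0, draw]
    FD 10: (34,0) -> (44,0) [heading=0, draw]
    -- iteration 3/4 --
    RT 180: heading 0 -> 180
    BK 6: (44,0) -> (50,0) [heading=180, draw]
    FD 10: (50,0) -> (40,0) [heading=180, draw]
    -- iteration 4/4 --
    RT 180: heading 180 -> 0
    BK 6: (40,0) -> (34,0) [heading=0, draw]
    FD 10: (34,0) -> (44,0) [heading=0, draw]
  ]
]
Final: pos=(44,0), heading=0, 36 segment(s) drawn
Segments drawn: 36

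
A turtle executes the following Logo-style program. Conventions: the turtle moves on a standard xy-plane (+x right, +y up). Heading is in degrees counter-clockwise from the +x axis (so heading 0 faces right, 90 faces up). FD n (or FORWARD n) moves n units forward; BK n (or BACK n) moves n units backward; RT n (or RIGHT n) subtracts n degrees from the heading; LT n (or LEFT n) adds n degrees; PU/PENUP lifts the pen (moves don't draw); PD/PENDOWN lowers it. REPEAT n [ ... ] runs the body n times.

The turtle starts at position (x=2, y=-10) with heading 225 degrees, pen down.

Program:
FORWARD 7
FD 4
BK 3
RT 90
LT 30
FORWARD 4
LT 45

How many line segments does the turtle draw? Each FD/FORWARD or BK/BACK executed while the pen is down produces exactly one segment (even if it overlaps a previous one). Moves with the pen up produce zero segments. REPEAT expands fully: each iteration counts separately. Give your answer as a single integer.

Answer: 4

Derivation:
Executing turtle program step by step:
Start: pos=(2,-10), heading=225, pen down
FD 7: (2,-10) -> (-2.95,-14.95) [heading=225, draw]
FD 4: (-2.95,-14.95) -> (-5.778,-17.778) [heading=225, draw]
BK 3: (-5.778,-17.778) -> (-3.657,-15.657) [heading=225, draw]
RT 90: heading 225 -> 135
LT 30: heading 135 -> 165
FD 4: (-3.657,-15.657) -> (-7.521,-14.622) [heading=165, draw]
LT 45: heading 165 -> 210
Final: pos=(-7.521,-14.622), heading=210, 4 segment(s) drawn
Segments drawn: 4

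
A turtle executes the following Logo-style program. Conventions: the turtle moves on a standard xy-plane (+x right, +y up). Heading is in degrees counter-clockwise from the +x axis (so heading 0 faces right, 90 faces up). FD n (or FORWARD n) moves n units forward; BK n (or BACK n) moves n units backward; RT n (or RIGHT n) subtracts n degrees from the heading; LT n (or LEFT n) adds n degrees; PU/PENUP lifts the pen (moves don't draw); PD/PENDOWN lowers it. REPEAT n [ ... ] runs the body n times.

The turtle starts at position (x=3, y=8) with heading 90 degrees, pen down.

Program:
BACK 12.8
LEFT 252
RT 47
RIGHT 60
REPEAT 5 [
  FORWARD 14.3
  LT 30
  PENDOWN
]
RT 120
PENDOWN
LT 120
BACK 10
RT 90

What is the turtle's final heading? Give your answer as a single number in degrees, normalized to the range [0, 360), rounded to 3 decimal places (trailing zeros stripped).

Answer: 295

Derivation:
Executing turtle program step by step:
Start: pos=(3,8), heading=90, pen down
BK 12.8: (3,8) -> (3,-4.8) [heading=90, draw]
LT 252: heading 90 -> 342
RT 47: heading 342 -> 295
RT 60: heading 295 -> 235
REPEAT 5 [
  -- iteration 1/5 --
  FD 14.3: (3,-4.8) -> (-5.202,-16.514) [heading=235, draw]
  LT 30: heading 235 -> 265
  PD: pen down
  -- iteration 2/5 --
  FD 14.3: (-5.202,-16.514) -> (-6.448,-30.759) [heading=265, draw]
  LT 30: heading 265 -> 295
  PD: pen down
  -- iteration 3/5 --
  FD 14.3: (-6.448,-30.759) -> (-0.405,-43.72) [heading=295, draw]
  LT 30: heading 295 -> 325
  PD: pen down
  -- iteration 4/5 --
  FD 14.3: (-0.405,-43.72) -> (11.309,-51.922) [heading=325, draw]
  LT 30: heading 325 -> 355
  PD: pen down
  -- iteration 5/5 --
  FD 14.3: (11.309,-51.922) -> (25.554,-53.168) [heading=355, draw]
  LT 30: heading 355 -> 25
  PD: pen down
]
RT 120: heading 25 -> 265
PD: pen down
LT 120: heading 265 -> 25
BK 10: (25.554,-53.168) -> (16.491,-57.394) [heading=25, draw]
RT 90: heading 25 -> 295
Final: pos=(16.491,-57.394), heading=295, 7 segment(s) drawn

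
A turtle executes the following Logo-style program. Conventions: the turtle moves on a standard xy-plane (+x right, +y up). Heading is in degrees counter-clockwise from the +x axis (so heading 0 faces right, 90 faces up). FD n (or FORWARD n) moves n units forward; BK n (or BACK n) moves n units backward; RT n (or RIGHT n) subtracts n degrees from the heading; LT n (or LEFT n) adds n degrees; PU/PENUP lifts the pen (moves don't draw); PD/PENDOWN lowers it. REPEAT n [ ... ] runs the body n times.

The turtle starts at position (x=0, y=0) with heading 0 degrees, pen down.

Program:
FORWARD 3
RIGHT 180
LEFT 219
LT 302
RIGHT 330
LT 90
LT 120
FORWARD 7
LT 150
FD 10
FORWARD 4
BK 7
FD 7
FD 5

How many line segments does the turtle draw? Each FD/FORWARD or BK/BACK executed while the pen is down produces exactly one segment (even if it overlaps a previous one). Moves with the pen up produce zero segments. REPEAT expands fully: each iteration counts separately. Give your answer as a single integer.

Answer: 7

Derivation:
Executing turtle program step by step:
Start: pos=(0,0), heading=0, pen down
FD 3: (0,0) -> (3,0) [heading=0, draw]
RT 180: heading 0 -> 180
LT 219: heading 180 -> 39
LT 302: heading 39 -> 341
RT 330: heading 341 -> 11
LT 90: heading 11 -> 101
LT 120: heading 101 -> 221
FD 7: (3,0) -> (-2.283,-4.592) [heading=221, draw]
LT 150: heading 221 -> 11
FD 10: (-2.283,-4.592) -> (7.533,-2.684) [heading=11, draw]
FD 4: (7.533,-2.684) -> (11.46,-1.921) [heading=11, draw]
BK 7: (11.46,-1.921) -> (4.588,-3.257) [heading=11, draw]
FD 7: (4.588,-3.257) -> (11.46,-1.921) [heading=11, draw]
FD 5: (11.46,-1.921) -> (16.368,-0.967) [heading=11, draw]
Final: pos=(16.368,-0.967), heading=11, 7 segment(s) drawn
Segments drawn: 7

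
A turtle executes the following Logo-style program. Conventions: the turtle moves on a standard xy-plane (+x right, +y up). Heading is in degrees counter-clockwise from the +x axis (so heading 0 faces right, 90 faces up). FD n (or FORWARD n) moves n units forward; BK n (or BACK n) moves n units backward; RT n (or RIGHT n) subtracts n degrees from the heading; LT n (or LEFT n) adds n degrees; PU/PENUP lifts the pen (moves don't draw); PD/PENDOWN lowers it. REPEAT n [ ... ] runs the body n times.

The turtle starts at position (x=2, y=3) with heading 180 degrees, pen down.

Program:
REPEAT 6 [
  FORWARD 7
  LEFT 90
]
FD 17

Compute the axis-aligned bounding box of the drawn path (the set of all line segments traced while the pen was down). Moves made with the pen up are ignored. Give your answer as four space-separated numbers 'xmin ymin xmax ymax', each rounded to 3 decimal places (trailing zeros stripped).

Executing turtle program step by step:
Start: pos=(2,3), heading=180, pen down
REPEAT 6 [
  -- iteration 1/6 --
  FD 7: (2,3) -> (-5,3) [heading=180, draw]
  LT 90: heading 180 -> 270
  -- iteration 2/6 --
  FD 7: (-5,3) -> (-5,-4) [heading=270, draw]
  LT 90: heading 270 -> 0
  -- iteration 3/6 --
  FD 7: (-5,-4) -> (2,-4) [heading=0, draw]
  LT 90: heading 0 -> 90
  -- iteration 4/6 --
  FD 7: (2,-4) -> (2,3) [heading=90, draw]
  LT 90: heading 90 -> 180
  -- iteration 5/6 --
  FD 7: (2,3) -> (-5,3) [heading=180, draw]
  LT 90: heading 180 -> 270
  -- iteration 6/6 --
  FD 7: (-5,3) -> (-5,-4) [heading=270, draw]
  LT 90: heading 270 -> 0
]
FD 17: (-5,-4) -> (12,-4) [heading=0, draw]
Final: pos=(12,-4), heading=0, 7 segment(s) drawn

Segment endpoints: x in {-5, -5, -5, 2, 2, 2, 12}, y in {-4, -4, -4, -4, 3, 3, 3, 3}
xmin=-5, ymin=-4, xmax=12, ymax=3

Answer: -5 -4 12 3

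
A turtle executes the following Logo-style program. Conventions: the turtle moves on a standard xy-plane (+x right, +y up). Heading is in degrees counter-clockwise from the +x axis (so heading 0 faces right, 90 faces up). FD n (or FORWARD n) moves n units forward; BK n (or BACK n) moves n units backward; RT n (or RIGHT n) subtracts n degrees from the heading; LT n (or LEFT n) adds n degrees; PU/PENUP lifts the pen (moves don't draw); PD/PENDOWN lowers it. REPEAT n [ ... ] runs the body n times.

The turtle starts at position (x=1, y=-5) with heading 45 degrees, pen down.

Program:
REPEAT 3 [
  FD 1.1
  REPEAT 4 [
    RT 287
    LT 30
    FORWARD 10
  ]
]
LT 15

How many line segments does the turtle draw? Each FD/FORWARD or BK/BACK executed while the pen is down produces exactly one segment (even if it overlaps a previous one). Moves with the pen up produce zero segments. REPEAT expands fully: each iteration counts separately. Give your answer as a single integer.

Executing turtle program step by step:
Start: pos=(1,-5), heading=45, pen down
REPEAT 3 [
  -- iteration 1/3 --
  FD 1.1: (1,-5) -> (1.778,-4.222) [heading=45, draw]
  REPEAT 4 [
    -- iteration 1/4 --
    RT 287: heading 45 -> 118
    LT 30: heading 118 -> 148
    FD 10: (1.778,-4.222) -> (-6.703,1.077) [heading=148, draw]
    -- iteration 2/4 --
    RT 287: heading 148 -> 221
    LT 30: heading 221 -> 251
    FD 10: (-6.703,1.077) -> (-9.958,-8.378) [heading=251, draw]
    -- iteration 3/4 --
    RT 287: heading 251 -> 324
    LT 30: heading 324 -> 354
    FD 10: (-9.958,-8.378) -> (-0.013,-9.423) [heading=354, draw]
    -- iteration 4/4 --
    RT 287: heading 354 -> 67
    LT 30: heading 67 -> 97
    FD 10: (-0.013,-9.423) -> (-1.232,0.502) [heading=97, draw]
  ]
  -- iteration 2/3 --
  FD 1.1: (-1.232,0.502) -> (-1.366,1.594) [heading=97, draw]
  REPEAT 4 [
    -- iteration 1/4 --
    RT 287: heading 97 -> 170
    LT 30: heading 170 -> 200
    FD 10: (-1.366,1.594) -> (-10.763,-1.826) [heading=200, draw]
    -- iteration 2/4 --
    RT 287: heading 200 -> 273
    LT 30: heading 273 -> 303
    FD 10: (-10.763,-1.826) -> (-5.316,-10.213) [heading=303, draw]
    -- iteration 3/4 --
    RT 287: heading 303 -> 16
    LT 30: heading 16 -> 46
    FD 10: (-5.316,-10.213) -> (1.63,-3.02) [heading=46, draw]
    -- iteration 4/4 --
    RT 287: heading 46 -> 119
    LT 30: heading 119 -> 149
    FD 10: (1.63,-3.02) -> (-6.942,2.131) [heading=149, draw]
  ]
  -- iteration 3/3 --
  FD 1.1: (-6.942,2.131) -> (-7.884,2.697) [heading=149, draw]
  REPEAT 4 [
    -- iteration 1/4 --
    RT 287: heading 149 -> 222
    LT 30: heading 222 -> 252
    FD 10: (-7.884,2.697) -> (-10.975,-6.813) [heading=252, draw]
    -- iteration 2/4 --
    RT 287: heading 252 -> 325
    LT 30: heading 325 -> 355
    FD 10: (-10.975,-6.813) -> (-1.013,-7.685) [heading=355, draw]
    -- iteration 3/4 --
    RT 287: heading 355 -> 68
    LT 30: heading 68 -> 98
    FD 10: (-1.013,-7.685) -> (-2.404,2.218) [heading=98, draw]
    -- iteration 4/4 --
    RT 287: heading 98 -> 171
    LT 30: heading 171 -> 201
    FD 10: (-2.404,2.218) -> (-11.74,-1.366) [heading=201, draw]
  ]
]
LT 15: heading 201 -> 216
Final: pos=(-11.74,-1.366), heading=216, 15 segment(s) drawn
Segments drawn: 15

Answer: 15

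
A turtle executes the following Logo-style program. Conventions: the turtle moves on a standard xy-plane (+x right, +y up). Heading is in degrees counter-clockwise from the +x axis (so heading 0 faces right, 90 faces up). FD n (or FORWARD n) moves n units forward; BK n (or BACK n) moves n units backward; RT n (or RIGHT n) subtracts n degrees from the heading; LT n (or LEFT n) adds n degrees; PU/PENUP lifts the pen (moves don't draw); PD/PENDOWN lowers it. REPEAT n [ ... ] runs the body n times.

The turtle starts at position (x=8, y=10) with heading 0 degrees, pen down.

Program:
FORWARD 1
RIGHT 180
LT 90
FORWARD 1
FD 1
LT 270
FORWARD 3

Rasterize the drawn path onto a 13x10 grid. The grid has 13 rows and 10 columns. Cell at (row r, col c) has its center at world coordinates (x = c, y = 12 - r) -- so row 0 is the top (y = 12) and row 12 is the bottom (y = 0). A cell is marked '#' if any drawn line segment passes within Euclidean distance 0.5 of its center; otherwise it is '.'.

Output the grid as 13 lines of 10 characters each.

Segment 0: (8,10) -> (9,10)
Segment 1: (9,10) -> (9,9)
Segment 2: (9,9) -> (9,8)
Segment 3: (9,8) -> (6,8)

Answer: ..........
..........
........##
.........#
......####
..........
..........
..........
..........
..........
..........
..........
..........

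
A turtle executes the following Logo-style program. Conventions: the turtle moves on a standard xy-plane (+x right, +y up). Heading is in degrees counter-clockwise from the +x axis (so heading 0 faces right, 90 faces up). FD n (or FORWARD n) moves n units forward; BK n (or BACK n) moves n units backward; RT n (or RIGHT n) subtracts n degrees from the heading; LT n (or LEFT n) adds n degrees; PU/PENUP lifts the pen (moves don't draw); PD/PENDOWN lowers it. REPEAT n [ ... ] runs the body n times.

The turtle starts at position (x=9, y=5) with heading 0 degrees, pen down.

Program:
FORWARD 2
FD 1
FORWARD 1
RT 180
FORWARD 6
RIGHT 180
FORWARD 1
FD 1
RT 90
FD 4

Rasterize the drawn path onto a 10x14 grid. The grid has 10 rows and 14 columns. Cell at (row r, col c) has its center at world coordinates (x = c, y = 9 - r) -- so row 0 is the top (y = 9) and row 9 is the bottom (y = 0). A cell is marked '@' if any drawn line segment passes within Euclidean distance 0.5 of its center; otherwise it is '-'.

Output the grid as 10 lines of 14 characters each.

Segment 0: (9,5) -> (11,5)
Segment 1: (11,5) -> (12,5)
Segment 2: (12,5) -> (13,5)
Segment 3: (13,5) -> (7,5)
Segment 4: (7,5) -> (8,5)
Segment 5: (8,5) -> (9,5)
Segment 6: (9,5) -> (9,1)

Answer: --------------
--------------
--------------
--------------
-------@@@@@@@
---------@----
---------@----
---------@----
---------@----
--------------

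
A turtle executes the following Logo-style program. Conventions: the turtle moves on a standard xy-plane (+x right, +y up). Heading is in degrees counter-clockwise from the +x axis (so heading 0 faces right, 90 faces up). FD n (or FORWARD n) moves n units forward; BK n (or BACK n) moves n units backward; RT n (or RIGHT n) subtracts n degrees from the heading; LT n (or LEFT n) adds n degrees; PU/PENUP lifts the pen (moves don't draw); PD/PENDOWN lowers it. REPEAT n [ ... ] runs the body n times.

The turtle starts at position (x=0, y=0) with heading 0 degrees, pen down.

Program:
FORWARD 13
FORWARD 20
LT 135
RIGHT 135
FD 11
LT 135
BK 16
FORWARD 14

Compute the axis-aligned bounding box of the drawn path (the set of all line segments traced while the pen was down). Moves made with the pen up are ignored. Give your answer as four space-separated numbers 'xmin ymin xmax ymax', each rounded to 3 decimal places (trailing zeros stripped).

Executing turtle program step by step:
Start: pos=(0,0), heading=0, pen down
FD 13: (0,0) -> (13,0) [heading=0, draw]
FD 20: (13,0) -> (33,0) [heading=0, draw]
LT 135: heading 0 -> 135
RT 135: heading 135 -> 0
FD 11: (33,0) -> (44,0) [heading=0, draw]
LT 135: heading 0 -> 135
BK 16: (44,0) -> (55.314,-11.314) [heading=135, draw]
FD 14: (55.314,-11.314) -> (45.414,-1.414) [heading=135, draw]
Final: pos=(45.414,-1.414), heading=135, 5 segment(s) drawn

Segment endpoints: x in {0, 13, 33, 44, 45.414, 55.314}, y in {-11.314, -1.414, 0}
xmin=0, ymin=-11.314, xmax=55.314, ymax=0

Answer: 0 -11.314 55.314 0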